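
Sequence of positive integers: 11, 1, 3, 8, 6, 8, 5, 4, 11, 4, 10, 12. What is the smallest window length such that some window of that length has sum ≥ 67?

Extend right; whenever the sum reaches 67, record the length and shrink from the left:
add 11: running sum 11 < 67
add 1: running sum 12 < 67
add 3: running sum 15 < 67
add 8: running sum 23 < 67
add 6: running sum 29 < 67
add 8: running sum 37 < 67
add 5: running sum 42 < 67
add 4: running sum 46 < 67
add 11: running sum 57 < 67
add 4: running sum 61 < 67
end 10: [11, 1, 3, 8, 6, 8, 5, 4, 11, 4, 10] sum 71, len 11
end 11: [8, 6, 8, 5, 4, 11, 4, 10, 12] sum 68, len 9
Shortest qualifying length: 9.

9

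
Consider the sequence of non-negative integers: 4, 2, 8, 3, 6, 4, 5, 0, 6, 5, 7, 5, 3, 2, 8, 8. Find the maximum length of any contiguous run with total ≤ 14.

→ 4: sum 4, len 1
→ 2: sum 6, len 2
→ 8: sum 14, len 3
→ 3 (dropped 4): sum 13, len 3
→ 6 (dropped 2, 8): sum 9, len 2
→ 4: sum 13, len 3
→ 5 (dropped 3, 6): sum 9, len 2
→ 0: sum 9, len 3
→ 6 (dropped 4): sum 11, len 3
→ 5 (dropped 5): sum 11, len 3
→ 7 (dropped 0, 6): sum 12, len 2
→ 5 (dropped 5): sum 12, len 2
→ 3 (dropped 7): sum 8, len 2
→ 2: sum 10, len 3
→ 8 (dropped 5): sum 13, len 3
→ 8 (dropped 3, 2, 8): sum 8, len 1
Longest length seen: 3.

3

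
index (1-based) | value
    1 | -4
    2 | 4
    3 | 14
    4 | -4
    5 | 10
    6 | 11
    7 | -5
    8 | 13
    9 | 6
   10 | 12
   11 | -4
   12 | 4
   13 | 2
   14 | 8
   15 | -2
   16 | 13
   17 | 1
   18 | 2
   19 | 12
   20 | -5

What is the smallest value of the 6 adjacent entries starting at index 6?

-5

Elements at indices 6..11: 11, -5, 13, 6, 12, -4
min(11, -5, 13, 6, 12, -4) = -5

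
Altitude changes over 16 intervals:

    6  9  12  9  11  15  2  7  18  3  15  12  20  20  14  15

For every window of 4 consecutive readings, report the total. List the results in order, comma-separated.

(6, 9, 12, 9) → sum 36
(9, 12, 9, 11) → sum 41
(12, 9, 11, 15) → sum 47
(9, 11, 15, 2) → sum 37
(11, 15, 2, 7) → sum 35
(15, 2, 7, 18) → sum 42
(2, 7, 18, 3) → sum 30
(7, 18, 3, 15) → sum 43
(18, 3, 15, 12) → sum 48
(3, 15, 12, 20) → sum 50
(15, 12, 20, 20) → sum 67
(12, 20, 20, 14) → sum 66
(20, 20, 14, 15) → sum 69

36, 41, 47, 37, 35, 42, 30, 43, 48, 50, 67, 66, 69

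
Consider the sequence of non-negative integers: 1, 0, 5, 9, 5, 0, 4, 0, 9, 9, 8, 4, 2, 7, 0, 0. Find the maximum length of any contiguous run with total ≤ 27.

8

Extend to the right; shrink from the left whenever the sum exceeds 27:
[1] sum 1 len 1
[1, 0] sum 1 len 2
[1, 0, 5] sum 6 len 3
[1, 0, 5, 9] sum 15 len 4
[1, 0, 5, 9, 5] sum 20 len 5
[1, 0, 5, 9, 5, 0] sum 20 len 6
[1, 0, 5, 9, 5, 0, 4] sum 24 len 7
[1, 0, 5, 9, 5, 0, 4, 0] sum 24 len 8
[9, 5, 0, 4, 0, 9] sum 27 len 6
[5, 0, 4, 0, 9, 9] sum 27 len 6
[0, 9, 9, 8] sum 26 len 4
[9, 8, 4] sum 21 len 3
[9, 8, 4, 2] sum 23 len 4
[8, 4, 2, 7] sum 21 len 4
[8, 4, 2, 7, 0] sum 21 len 5
[8, 4, 2, 7, 0, 0] sum 21 len 6
Longest length seen: 8.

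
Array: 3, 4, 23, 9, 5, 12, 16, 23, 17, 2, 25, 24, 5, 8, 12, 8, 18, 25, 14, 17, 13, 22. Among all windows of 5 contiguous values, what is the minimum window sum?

44

[3, 4, 23, 9, 5] → sum 44
[4, 23, 9, 5, 12] → sum 53
[23, 9, 5, 12, 16] → sum 65
[9, 5, 12, 16, 23] → sum 65
[5, 12, 16, 23, 17] → sum 73
[12, 16, 23, 17, 2] → sum 70
[16, 23, 17, 2, 25] → sum 83
[23, 17, 2, 25, 24] → sum 91
[17, 2, 25, 24, 5] → sum 73
[2, 25, 24, 5, 8] → sum 64
[25, 24, 5, 8, 12] → sum 74
[24, 5, 8, 12, 8] → sum 57
[5, 8, 12, 8, 18] → sum 51
[8, 12, 8, 18, 25] → sum 71
[12, 8, 18, 25, 14] → sum 77
[8, 18, 25, 14, 17] → sum 82
[18, 25, 14, 17, 13] → sum 87
[25, 14, 17, 13, 22] → sum 91
Minimum of these is 44.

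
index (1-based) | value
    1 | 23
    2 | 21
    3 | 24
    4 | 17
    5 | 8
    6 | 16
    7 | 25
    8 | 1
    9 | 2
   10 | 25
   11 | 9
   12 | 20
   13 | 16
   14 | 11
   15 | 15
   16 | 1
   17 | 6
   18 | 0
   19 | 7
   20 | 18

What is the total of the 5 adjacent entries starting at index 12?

Elements at indices 12..16: 20, 16, 11, 15, 1
sum(20, 16, 11, 15, 1) = 63

63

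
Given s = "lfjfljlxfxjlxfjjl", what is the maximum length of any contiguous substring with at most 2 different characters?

add l: window [l] (1 distinct), len 1
add f: window [l, f] (2 distinct), len 2
add j: window [f, j] (2 distinct), len 2
add f: window [f, j, f] (2 distinct), len 3
add l: window [f, l] (2 distinct), len 2
add j: window [l, j] (2 distinct), len 2
add l: window [l, j, l] (2 distinct), len 3
add x: window [l, x] (2 distinct), len 2
add f: window [x, f] (2 distinct), len 2
add x: window [x, f, x] (2 distinct), len 3
add j: window [x, j] (2 distinct), len 2
add l: window [j, l] (2 distinct), len 2
add x: window [l, x] (2 distinct), len 2
add f: window [x, f] (2 distinct), len 2
add j: window [f, j] (2 distinct), len 2
add j: window [f, j, j] (2 distinct), len 3
add l: window [j, j, l] (2 distinct), len 3
Longest length with ≤2 distinct: 3.

3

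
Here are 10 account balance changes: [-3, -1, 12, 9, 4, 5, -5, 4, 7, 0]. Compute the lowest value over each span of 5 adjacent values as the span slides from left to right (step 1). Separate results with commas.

-3, -1, -5, -5, -5, -5

[-3, -1, 12, 9, 4] → min -3
[-1, 12, 9, 4, 5] → min -1
[12, 9, 4, 5, -5] → min -5
[9, 4, 5, -5, 4] → min -5
[4, 5, -5, 4, 7] → min -5
[5, -5, 4, 7, 0] → min -5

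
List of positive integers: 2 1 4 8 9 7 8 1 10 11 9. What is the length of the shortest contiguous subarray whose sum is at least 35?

add 2: running sum 2 < 35
add 1: running sum 3 < 35
add 4: running sum 7 < 35
add 8: running sum 15 < 35
add 9: running sum 24 < 35
add 7: running sum 31 < 35
end 6: [4, 8, 9, 7, 8] sum 36, len 5
end 7: [4, 8, 9, 7, 8, 1] sum 37, len 6
end 8: [9, 7, 8, 1, 10] sum 35, len 5
end 9: [7, 8, 1, 10, 11] sum 37, len 5
end 10: [8, 1, 10, 11, 9] sum 39, len 5
Shortest qualifying length: 5.

5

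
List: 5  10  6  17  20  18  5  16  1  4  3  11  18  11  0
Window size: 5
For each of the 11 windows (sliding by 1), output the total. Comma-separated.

58, 71, 66, 76, 60, 44, 29, 35, 37, 47, 43

5 10 6 17 20 → sum 58
10 6 17 20 18 → sum 71
6 17 20 18 5 → sum 66
17 20 18 5 16 → sum 76
20 18 5 16 1 → sum 60
18 5 16 1 4 → sum 44
5 16 1 4 3 → sum 29
16 1 4 3 11 → sum 35
1 4 3 11 18 → sum 37
4 3 11 18 11 → sum 47
3 11 18 11 0 → sum 43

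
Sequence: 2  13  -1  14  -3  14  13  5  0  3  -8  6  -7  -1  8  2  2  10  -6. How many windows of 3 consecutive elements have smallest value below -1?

(2, 13, -1) → min -1
(13, -1, 14) → min -1
(-1, 14, -3) → min -3  < -1 ✓
(14, -3, 14) → min -3  < -1 ✓
(-3, 14, 13) → min -3  < -1 ✓
(14, 13, 5) → min 5
(13, 5, 0) → min 0
(5, 0, 3) → min 0
(0, 3, -8) → min -8  < -1 ✓
(3, -8, 6) → min -8  < -1 ✓
(-8, 6, -7) → min -8  < -1 ✓
(6, -7, -1) → min -7  < -1 ✓
(-7, -1, 8) → min -7  < -1 ✓
(-1, 8, 2) → min -1
(8, 2, 2) → min 2
(2, 2, 10) → min 2
(2, 10, -6) → min -6  < -1 ✓
9 windows satisfy the condition.

9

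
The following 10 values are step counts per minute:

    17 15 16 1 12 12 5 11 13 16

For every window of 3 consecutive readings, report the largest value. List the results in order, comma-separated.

17 15 16 → max 17
15 16 1 → max 16
16 1 12 → max 16
1 12 12 → max 12
12 12 5 → max 12
12 5 11 → max 12
5 11 13 → max 13
11 13 16 → max 16

17, 16, 16, 12, 12, 12, 13, 16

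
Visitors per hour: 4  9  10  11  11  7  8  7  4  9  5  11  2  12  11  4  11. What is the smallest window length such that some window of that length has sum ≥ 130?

16

add 4: running sum 4 < 130
add 9: running sum 13 < 130
add 10: running sum 23 < 130
add 11: running sum 34 < 130
add 11: running sum 45 < 130
add 7: running sum 52 < 130
add 8: running sum 60 < 130
add 7: running sum 67 < 130
add 4: running sum 71 < 130
add 9: running sum 80 < 130
add 5: running sum 85 < 130
add 11: running sum 96 < 130
add 2: running sum 98 < 130
add 12: running sum 110 < 130
add 11: running sum 121 < 130
add 4: running sum 125 < 130
add 11: shortest ending here [9, 10, 11, 11, 7, 8, 7, 4, 9, 5, 11, 2, 12, 11, 4, 11] sum 132, len 16
Shortest qualifying length: 16.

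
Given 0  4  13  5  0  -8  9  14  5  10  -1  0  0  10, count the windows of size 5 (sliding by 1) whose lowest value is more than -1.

0 4 13 5 0 → min 0  > -1 ✓
4 13 5 0 -8 → min -8
13 5 0 -8 9 → min -8
5 0 -8 9 14 → min -8
0 -8 9 14 5 → min -8
-8 9 14 5 10 → min -8
9 14 5 10 -1 → min -1
14 5 10 -1 0 → min -1
5 10 -1 0 0 → min -1
10 -1 0 0 10 → min -1
1 window satisfy the condition.

1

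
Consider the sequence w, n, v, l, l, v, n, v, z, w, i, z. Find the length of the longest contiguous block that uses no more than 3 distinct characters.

Extend right; when distinct count exceeds 3, shrink from the left:
[w] 1 distinct, len 1
[w, n] 2 distinct, len 2
[w, n, v] 3 distinct, len 3
[n, v, l] 3 distinct, len 3
[n, v, l, l] 3 distinct, len 4
[n, v, l, l, v] 3 distinct, len 5
[n, v, l, l, v, n] 3 distinct, len 6
[n, v, l, l, v, n, v] 3 distinct, len 7
[v, n, v, z] 3 distinct, len 4
[v, z, w] 3 distinct, len 3
[z, w, i] 3 distinct, len 3
[z, w, i, z] 3 distinct, len 4
Longest length with ≤3 distinct: 7.

7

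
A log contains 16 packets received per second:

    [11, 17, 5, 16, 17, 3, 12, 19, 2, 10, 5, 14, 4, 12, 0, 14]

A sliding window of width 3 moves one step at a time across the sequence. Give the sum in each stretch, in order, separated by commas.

Sliding a size-3 window across the 16 values:
(11, 17, 5) → sum 33
(17, 5, 16) → sum 38
(5, 16, 17) → sum 38
(16, 17, 3) → sum 36
(17, 3, 12) → sum 32
(3, 12, 19) → sum 34
(12, 19, 2) → sum 33
(19, 2, 10) → sum 31
(2, 10, 5) → sum 17
(10, 5, 14) → sum 29
(5, 14, 4) → sum 23
(14, 4, 12) → sum 30
(4, 12, 0) → sum 16
(12, 0, 14) → sum 26

33, 38, 38, 36, 32, 34, 33, 31, 17, 29, 23, 30, 16, 26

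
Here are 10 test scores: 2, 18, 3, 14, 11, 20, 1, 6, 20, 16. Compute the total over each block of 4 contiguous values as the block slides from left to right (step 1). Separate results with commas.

37, 46, 48, 46, 38, 47, 43

(2, 18, 3, 14) → sum 37
(18, 3, 14, 11) → sum 46
(3, 14, 11, 20) → sum 48
(14, 11, 20, 1) → sum 46
(11, 20, 1, 6) → sum 38
(20, 1, 6, 20) → sum 47
(1, 6, 20, 16) → sum 43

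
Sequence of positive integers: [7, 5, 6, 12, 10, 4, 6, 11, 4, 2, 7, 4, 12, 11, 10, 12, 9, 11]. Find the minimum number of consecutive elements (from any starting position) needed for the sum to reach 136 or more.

Extend right; whenever the sum reaches 136, record the length and shrink from the left:
add 7: running sum 7 < 136
add 5: running sum 12 < 136
add 6: running sum 18 < 136
add 12: running sum 30 < 136
add 10: running sum 40 < 136
add 4: running sum 44 < 136
add 6: running sum 50 < 136
add 11: running sum 61 < 136
add 4: running sum 65 < 136
add 2: running sum 67 < 136
add 7: running sum 74 < 136
add 4: running sum 78 < 136
add 12: running sum 90 < 136
add 11: running sum 101 < 136
add 10: running sum 111 < 136
add 12: running sum 123 < 136
add 9: running sum 132 < 136
end 17: [5, 6, 12, 10, 4, 6, 11, 4, 2, 7, 4, 12, 11, 10, 12, 9, 11] sum 136, len 17
Shortest qualifying length: 17.

17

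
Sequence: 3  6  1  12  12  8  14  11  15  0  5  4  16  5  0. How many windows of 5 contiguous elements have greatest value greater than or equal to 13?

3 6 1 12 12 → max 12
6 1 12 12 8 → max 12
1 12 12 8 14 → max 14  ≥ 13 ✓
12 12 8 14 11 → max 14  ≥ 13 ✓
12 8 14 11 15 → max 15  ≥ 13 ✓
8 14 11 15 0 → max 15  ≥ 13 ✓
14 11 15 0 5 → max 15  ≥ 13 ✓
11 15 0 5 4 → max 15  ≥ 13 ✓
15 0 5 4 16 → max 16  ≥ 13 ✓
0 5 4 16 5 → max 16  ≥ 13 ✓
5 4 16 5 0 → max 16  ≥ 13 ✓
9 windows satisfy the condition.

9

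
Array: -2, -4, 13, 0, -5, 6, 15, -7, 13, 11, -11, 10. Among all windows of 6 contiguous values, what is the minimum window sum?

-2 -4 13 0 -5 6 → sum 8
-4 13 0 -5 6 15 → sum 25
13 0 -5 6 15 -7 → sum 22
0 -5 6 15 -7 13 → sum 22
-5 6 15 -7 13 11 → sum 33
6 15 -7 13 11 -11 → sum 27
15 -7 13 11 -11 10 → sum 31
Minimum of these is 8.

8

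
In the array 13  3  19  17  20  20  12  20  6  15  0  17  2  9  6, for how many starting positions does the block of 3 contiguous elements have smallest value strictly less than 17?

11

13 3 19 → min 3  < 17 ✓
3 19 17 → min 3  < 17 ✓
19 17 20 → min 17
17 20 20 → min 17
20 20 12 → min 12  < 17 ✓
20 12 20 → min 12  < 17 ✓
12 20 6 → min 6  < 17 ✓
20 6 15 → min 6  < 17 ✓
6 15 0 → min 0  < 17 ✓
15 0 17 → min 0  < 17 ✓
0 17 2 → min 0  < 17 ✓
17 2 9 → min 2  < 17 ✓
2 9 6 → min 2  < 17 ✓
11 windows satisfy the condition.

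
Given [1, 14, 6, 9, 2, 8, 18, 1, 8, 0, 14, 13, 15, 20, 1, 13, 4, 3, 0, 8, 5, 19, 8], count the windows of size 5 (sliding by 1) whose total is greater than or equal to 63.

(1, 14, 6, 9, 2) → sum 32
(14, 6, 9, 2, 8) → sum 39
(6, 9, 2, 8, 18) → sum 43
(9, 2, 8, 18, 1) → sum 38
(2, 8, 18, 1, 8) → sum 37
(8, 18, 1, 8, 0) → sum 35
(18, 1, 8, 0, 14) → sum 41
(1, 8, 0, 14, 13) → sum 36
(8, 0, 14, 13, 15) → sum 50
(0, 14, 13, 15, 20) → sum 62
(14, 13, 15, 20, 1) → sum 63  ≥ 63 ✓
(13, 15, 20, 1, 13) → sum 62
(15, 20, 1, 13, 4) → sum 53
(20, 1, 13, 4, 3) → sum 41
(1, 13, 4, 3, 0) → sum 21
(13, 4, 3, 0, 8) → sum 28
(4, 3, 0, 8, 5) → sum 20
(3, 0, 8, 5, 19) → sum 35
(0, 8, 5, 19, 8) → sum 40
1 window satisfy the condition.

1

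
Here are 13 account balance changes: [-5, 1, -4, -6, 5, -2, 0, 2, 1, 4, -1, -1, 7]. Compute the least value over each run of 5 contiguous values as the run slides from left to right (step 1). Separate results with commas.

(-5, 1, -4, -6, 5) → min -6
(1, -4, -6, 5, -2) → min -6
(-4, -6, 5, -2, 0) → min -6
(-6, 5, -2, 0, 2) → min -6
(5, -2, 0, 2, 1) → min -2
(-2, 0, 2, 1, 4) → min -2
(0, 2, 1, 4, -1) → min -1
(2, 1, 4, -1, -1) → min -1
(1, 4, -1, -1, 7) → min -1

-6, -6, -6, -6, -2, -2, -1, -1, -1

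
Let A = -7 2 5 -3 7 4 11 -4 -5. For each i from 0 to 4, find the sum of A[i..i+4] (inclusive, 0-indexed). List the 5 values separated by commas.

Sliding a size-5 window across the 9 values:
-7 2 5 -3 7 → sum 4
2 5 -3 7 4 → sum 15
5 -3 7 4 11 → sum 24
-3 7 4 11 -4 → sum 15
7 4 11 -4 -5 → sum 13

4, 15, 24, 15, 13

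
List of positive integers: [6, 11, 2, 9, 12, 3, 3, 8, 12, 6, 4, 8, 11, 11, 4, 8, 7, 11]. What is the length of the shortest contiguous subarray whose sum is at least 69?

9

add 6: running sum 6 < 69
add 11: running sum 17 < 69
add 2: running sum 19 < 69
add 9: running sum 28 < 69
add 12: running sum 40 < 69
add 3: running sum 43 < 69
add 3: running sum 46 < 69
add 8: running sum 54 < 69
add 12: running sum 66 < 69
end 9: [6, 11, 2, 9, 12, 3, 3, 8, 12, 6] sum 72, len 10
end 10: [11, 2, 9, 12, 3, 3, 8, 12, 6, 4] sum 70, len 10
end 11: [11, 2, 9, 12, 3, 3, 8, 12, 6, 4, 8] sum 78, len 11
end 12: [9, 12, 3, 3, 8, 12, 6, 4, 8, 11] sum 76, len 10
end 13: [12, 3, 3, 8, 12, 6, 4, 8, 11, 11] sum 78, len 10
end 14: [3, 3, 8, 12, 6, 4, 8, 11, 11, 4] sum 70, len 10
end 15: [8, 12, 6, 4, 8, 11, 11, 4, 8] sum 72, len 9
end 16: [12, 6, 4, 8, 11, 11, 4, 8, 7] sum 71, len 9
end 17: [6, 4, 8, 11, 11, 4, 8, 7, 11] sum 70, len 9
Shortest qualifying length: 9.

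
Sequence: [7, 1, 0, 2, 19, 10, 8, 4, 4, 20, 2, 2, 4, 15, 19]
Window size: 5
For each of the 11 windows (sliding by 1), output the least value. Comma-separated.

[7, 1, 0, 2, 19] → min 0
[1, 0, 2, 19, 10] → min 0
[0, 2, 19, 10, 8] → min 0
[2, 19, 10, 8, 4] → min 2
[19, 10, 8, 4, 4] → min 4
[10, 8, 4, 4, 20] → min 4
[8, 4, 4, 20, 2] → min 2
[4, 4, 20, 2, 2] → min 2
[4, 20, 2, 2, 4] → min 2
[20, 2, 2, 4, 15] → min 2
[2, 2, 4, 15, 19] → min 2

0, 0, 0, 2, 4, 4, 2, 2, 2, 2, 2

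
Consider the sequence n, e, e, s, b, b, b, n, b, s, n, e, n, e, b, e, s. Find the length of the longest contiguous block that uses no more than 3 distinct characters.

add n: window [n] (1 distinct), len 1
add e: window [n, e] (2 distinct), len 2
add e: window [n, e, e] (2 distinct), len 3
add s: window [n, e, e, s] (3 distinct), len 4
add b: window [e, e, s, b] (3 distinct), len 4
add b: window [e, e, s, b, b] (3 distinct), len 5
add b: window [e, e, s, b, b, b] (3 distinct), len 6
add n: window [s, b, b, b, n] (3 distinct), len 5
add b: window [s, b, b, b, n, b] (3 distinct), len 6
add s: window [s, b, b, b, n, b, s] (3 distinct), len 7
add n: window [s, b, b, b, n, b, s, n] (3 distinct), len 8
add e: window [s, n, e] (3 distinct), len 3
add n: window [s, n, e, n] (3 distinct), len 4
add e: window [s, n, e, n, e] (3 distinct), len 5
add b: window [n, e, n, e, b] (3 distinct), len 5
add e: window [n, e, n, e, b, e] (3 distinct), len 6
add s: window [e, b, e, s] (3 distinct), len 4
Longest length with ≤3 distinct: 8.

8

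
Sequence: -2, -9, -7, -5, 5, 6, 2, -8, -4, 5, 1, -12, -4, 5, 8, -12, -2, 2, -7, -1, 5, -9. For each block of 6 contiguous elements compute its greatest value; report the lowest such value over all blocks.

5

-2 -9 -7 -5 5 6 → max 6
-9 -7 -5 5 6 2 → max 6
-7 -5 5 6 2 -8 → max 6
-5 5 6 2 -8 -4 → max 6
5 6 2 -8 -4 5 → max 6
6 2 -8 -4 5 1 → max 6
2 -8 -4 5 1 -12 → max 5
-8 -4 5 1 -12 -4 → max 5
-4 5 1 -12 -4 5 → max 5
5 1 -12 -4 5 8 → max 8
1 -12 -4 5 8 -12 → max 8
-12 -4 5 8 -12 -2 → max 8
-4 5 8 -12 -2 2 → max 8
5 8 -12 -2 2 -7 → max 8
8 -12 -2 2 -7 -1 → max 8
-12 -2 2 -7 -1 5 → max 5
-2 2 -7 -1 5 -9 → max 5
Lowest of these is 5.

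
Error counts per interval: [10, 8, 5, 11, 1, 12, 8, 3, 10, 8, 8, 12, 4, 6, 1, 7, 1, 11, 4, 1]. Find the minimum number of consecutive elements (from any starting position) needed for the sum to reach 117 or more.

add 10: running sum 10 < 117
add 8: running sum 18 < 117
add 5: running sum 23 < 117
add 11: running sum 34 < 117
add 1: running sum 35 < 117
add 12: running sum 47 < 117
add 8: running sum 55 < 117
add 3: running sum 58 < 117
add 10: running sum 68 < 117
add 8: running sum 76 < 117
add 8: running sum 84 < 117
add 12: running sum 96 < 117
add 4: running sum 100 < 117
add 6: running sum 106 < 117
add 1: running sum 107 < 117
add 7: running sum 114 < 117
add 1: running sum 115 < 117
end 17: [10, 8, 5, 11, 1, 12, 8, 3, 10, 8, 8, 12, 4, 6, 1, 7, 1, 11] sum 126, len 18
end 18: [8, 5, 11, 1, 12, 8, 3, 10, 8, 8, 12, 4, 6, 1, 7, 1, 11, 4] sum 120, len 18
end 19: [8, 5, 11, 1, 12, 8, 3, 10, 8, 8, 12, 4, 6, 1, 7, 1, 11, 4, 1] sum 121, len 19
Shortest qualifying length: 18.

18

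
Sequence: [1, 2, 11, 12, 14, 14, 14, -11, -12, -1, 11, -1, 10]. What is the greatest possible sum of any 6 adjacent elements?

67

Each size-6 window and its sum:
[1, 2, 11, 12, 14, 14] → sum 54
[2, 11, 12, 14, 14, 14] → sum 67
[11, 12, 14, 14, 14, -11] → sum 54
[12, 14, 14, 14, -11, -12] → sum 31
[14, 14, 14, -11, -12, -1] → sum 18
[14, 14, -11, -12, -1, 11] → sum 15
[14, -11, -12, -1, 11, -1] → sum 0
[-11, -12, -1, 11, -1, 10] → sum -4
Greatest of these is 67.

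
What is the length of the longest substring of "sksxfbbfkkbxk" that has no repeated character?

5

add s: [s] len 1
add k: [s, k] len 2
add s (repeat s, move left end past it): [k, s] len 2
add x: [k, s, x] len 3
add f: [k, s, x, f] len 4
add b: [k, s, x, f, b] len 5
add b (repeat b, move left end past it): [b] len 1
add f: [b, f] len 2
add k: [b, f, k] len 3
add k (repeat k, move left end past it): [k] len 1
add b: [k, b] len 2
add x: [k, b, x] len 3
add k (repeat k, move left end past it): [b, x, k] len 3
Longest all-distinct length: 5.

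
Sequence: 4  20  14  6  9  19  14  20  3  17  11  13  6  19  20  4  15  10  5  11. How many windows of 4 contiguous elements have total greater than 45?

4 20 14 6 → sum 44
20 14 6 9 → sum 49  > 45 ✓
14 6 9 19 → sum 48  > 45 ✓
6 9 19 14 → sum 48  > 45 ✓
9 19 14 20 → sum 62  > 45 ✓
19 14 20 3 → sum 56  > 45 ✓
14 20 3 17 → sum 54  > 45 ✓
20 3 17 11 → sum 51  > 45 ✓
3 17 11 13 → sum 44
17 11 13 6 → sum 47  > 45 ✓
11 13 6 19 → sum 49  > 45 ✓
13 6 19 20 → sum 58  > 45 ✓
6 19 20 4 → sum 49  > 45 ✓
19 20 4 15 → sum 58  > 45 ✓
20 4 15 10 → sum 49  > 45 ✓
4 15 10 5 → sum 34
15 10 5 11 → sum 41
13 windows satisfy the condition.

13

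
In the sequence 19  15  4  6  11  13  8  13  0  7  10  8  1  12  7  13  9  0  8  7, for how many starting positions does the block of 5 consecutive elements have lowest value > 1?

4

19 15 4 6 11 → min 4  > 1 ✓
15 4 6 11 13 → min 4  > 1 ✓
4 6 11 13 8 → min 4  > 1 ✓
6 11 13 8 13 → min 6  > 1 ✓
11 13 8 13 0 → min 0
13 8 13 0 7 → min 0
8 13 0 7 10 → min 0
13 0 7 10 8 → min 0
0 7 10 8 1 → min 0
7 10 8 1 12 → min 1
10 8 1 12 7 → min 1
8 1 12 7 13 → min 1
1 12 7 13 9 → min 1
12 7 13 9 0 → min 0
7 13 9 0 8 → min 0
13 9 0 8 7 → min 0
4 windows satisfy the condition.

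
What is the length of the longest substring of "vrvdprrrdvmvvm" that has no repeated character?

4

add v: [v] len 1
add r: [v, r] len 2
add v (repeat v, move left end past it): [r, v] len 2
add d: [r, v, d] len 3
add p: [r, v, d, p] len 4
add r (repeat r, move left end past it): [v, d, p, r] len 4
add r (repeat r, move left end past it): [r] len 1
add r (repeat r, move left end past it): [r] len 1
add d: [r, d] len 2
add v: [r, d, v] len 3
add m: [r, d, v, m] len 4
add v (repeat v, move left end past it): [m, v] len 2
add v (repeat v, move left end past it): [v] len 1
add m: [v, m] len 2
Longest all-distinct length: 4.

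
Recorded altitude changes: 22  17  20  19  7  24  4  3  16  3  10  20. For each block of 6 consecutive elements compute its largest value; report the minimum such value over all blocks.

20

22 17 20 19 7 24 → max 24
17 20 19 7 24 4 → max 24
20 19 7 24 4 3 → max 24
19 7 24 4 3 16 → max 24
7 24 4 3 16 3 → max 24
24 4 3 16 3 10 → max 24
4 3 16 3 10 20 → max 20
Minimum of these is 20.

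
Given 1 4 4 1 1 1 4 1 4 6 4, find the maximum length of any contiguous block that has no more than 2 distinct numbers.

9

[1] 1 distinct, len 1
[1, 4] 2 distinct, len 2
[1, 4, 4] 2 distinct, len 3
[1, 4, 4, 1] 2 distinct, len 4
[1, 4, 4, 1, 1] 2 distinct, len 5
[1, 4, 4, 1, 1, 1] 2 distinct, len 6
[1, 4, 4, 1, 1, 1, 4] 2 distinct, len 7
[1, 4, 4, 1, 1, 1, 4, 1] 2 distinct, len 8
[1, 4, 4, 1, 1, 1, 4, 1, 4] 2 distinct, len 9
[4, 6] 2 distinct, len 2
[4, 6, 4] 2 distinct, len 3
Longest length with ≤2 distinct: 9.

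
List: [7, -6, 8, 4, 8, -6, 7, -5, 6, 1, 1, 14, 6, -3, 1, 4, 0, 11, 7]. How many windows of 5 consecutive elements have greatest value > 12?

5

7 -6 8 4 8 → max 8
-6 8 4 8 -6 → max 8
8 4 8 -6 7 → max 8
4 8 -6 7 -5 → max 8
8 -6 7 -5 6 → max 8
-6 7 -5 6 1 → max 7
7 -5 6 1 1 → max 7
-5 6 1 1 14 → max 14  > 12 ✓
6 1 1 14 6 → max 14  > 12 ✓
1 1 14 6 -3 → max 14  > 12 ✓
1 14 6 -3 1 → max 14  > 12 ✓
14 6 -3 1 4 → max 14  > 12 ✓
6 -3 1 4 0 → max 6
-3 1 4 0 11 → max 11
1 4 0 11 7 → max 11
5 windows satisfy the condition.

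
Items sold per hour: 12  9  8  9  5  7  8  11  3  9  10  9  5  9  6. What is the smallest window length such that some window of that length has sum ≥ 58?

add 12: running sum 12 < 58
add 9: running sum 21 < 58
add 8: running sum 29 < 58
add 9: running sum 38 < 58
add 5: running sum 43 < 58
add 7: running sum 50 < 58
add 8: shortest ending here [12, 9, 8, 9, 5, 7, 8] sum 58, len 7
add 11: shortest ending here [12, 9, 8, 9, 5, 7, 8, 11] sum 69, len 8
add 3: shortest ending here [9, 8, 9, 5, 7, 8, 11, 3] sum 60, len 8
add 9: shortest ending here [8, 9, 5, 7, 8, 11, 3, 9] sum 60, len 8
add 10: shortest ending here [9, 5, 7, 8, 11, 3, 9, 10] sum 62, len 8
add 9: shortest ending here [5, 7, 8, 11, 3, 9, 10, 9] sum 62, len 8
add 5: shortest ending here [7, 8, 11, 3, 9, 10, 9, 5] sum 62, len 8
add 9: shortest ending here [8, 11, 3, 9, 10, 9, 5, 9] sum 64, len 8
add 6: shortest ending here [11, 3, 9, 10, 9, 5, 9, 6] sum 62, len 8
Shortest qualifying length: 7.

7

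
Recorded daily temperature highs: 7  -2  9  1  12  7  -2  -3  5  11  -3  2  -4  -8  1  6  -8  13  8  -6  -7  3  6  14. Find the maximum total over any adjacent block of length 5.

Each size-5 window and its sum:
(7, -2, 9, 1, 12) → sum 27
(-2, 9, 1, 12, 7) → sum 27
(9, 1, 12, 7, -2) → sum 27
(1, 12, 7, -2, -3) → sum 15
(12, 7, -2, -3, 5) → sum 19
(7, -2, -3, 5, 11) → sum 18
(-2, -3, 5, 11, -3) → sum 8
(-3, 5, 11, -3, 2) → sum 12
(5, 11, -3, 2, -4) → sum 11
(11, -3, 2, -4, -8) → sum -2
(-3, 2, -4, -8, 1) → sum -12
(2, -4, -8, 1, 6) → sum -3
(-4, -8, 1, 6, -8) → sum -13
(-8, 1, 6, -8, 13) → sum 4
(1, 6, -8, 13, 8) → sum 20
(6, -8, 13, 8, -6) → sum 13
(-8, 13, 8, -6, -7) → sum 0
(13, 8, -6, -7, 3) → sum 11
(8, -6, -7, 3, 6) → sum 4
(-6, -7, 3, 6, 14) → sum 10
Maximum of these is 27.

27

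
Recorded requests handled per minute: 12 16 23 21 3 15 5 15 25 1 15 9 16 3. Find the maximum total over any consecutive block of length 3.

(12, 16, 23) → sum 51
(16, 23, 21) → sum 60
(23, 21, 3) → sum 47
(21, 3, 15) → sum 39
(3, 15, 5) → sum 23
(15, 5, 15) → sum 35
(5, 15, 25) → sum 45
(15, 25, 1) → sum 41
(25, 1, 15) → sum 41
(1, 15, 9) → sum 25
(15, 9, 16) → sum 40
(9, 16, 3) → sum 28
Maximum of these is 60.

60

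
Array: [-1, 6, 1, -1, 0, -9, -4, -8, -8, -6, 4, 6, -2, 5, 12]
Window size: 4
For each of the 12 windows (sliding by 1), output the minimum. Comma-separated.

-1, -1, -9, -9, -9, -9, -8, -8, -8, -6, -2, -2

Sliding a size-4 window across the 15 values:
-1 6 1 -1 → min -1
6 1 -1 0 → min -1
1 -1 0 -9 → min -9
-1 0 -9 -4 → min -9
0 -9 -4 -8 → min -9
-9 -4 -8 -8 → min -9
-4 -8 -8 -6 → min -8
-8 -8 -6 4 → min -8
-8 -6 4 6 → min -8
-6 4 6 -2 → min -6
4 6 -2 5 → min -2
6 -2 5 12 → min -2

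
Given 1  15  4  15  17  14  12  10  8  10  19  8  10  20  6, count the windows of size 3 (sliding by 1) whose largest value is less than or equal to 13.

[1, 15, 4] → max 15
[15, 4, 15] → max 15
[4, 15, 17] → max 17
[15, 17, 14] → max 17
[17, 14, 12] → max 17
[14, 12, 10] → max 14
[12, 10, 8] → max 12  ≤ 13 ✓
[10, 8, 10] → max 10  ≤ 13 ✓
[8, 10, 19] → max 19
[10, 19, 8] → max 19
[19, 8, 10] → max 19
[8, 10, 20] → max 20
[10, 20, 6] → max 20
2 windows satisfy the condition.

2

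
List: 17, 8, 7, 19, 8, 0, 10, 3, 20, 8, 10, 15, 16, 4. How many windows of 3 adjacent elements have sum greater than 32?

7

17 8 7 → sum 32
8 7 19 → sum 34  > 32 ✓
7 19 8 → sum 34  > 32 ✓
19 8 0 → sum 27
8 0 10 → sum 18
0 10 3 → sum 13
10 3 20 → sum 33  > 32 ✓
3 20 8 → sum 31
20 8 10 → sum 38  > 32 ✓
8 10 15 → sum 33  > 32 ✓
10 15 16 → sum 41  > 32 ✓
15 16 4 → sum 35  > 32 ✓
7 windows satisfy the condition.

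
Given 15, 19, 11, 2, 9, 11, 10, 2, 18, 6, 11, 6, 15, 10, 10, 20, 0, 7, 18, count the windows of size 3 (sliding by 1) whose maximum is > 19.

(15, 19, 11) → max 19
(19, 11, 2) → max 19
(11, 2, 9) → max 11
(2, 9, 11) → max 11
(9, 11, 10) → max 11
(11, 10, 2) → max 11
(10, 2, 18) → max 18
(2, 18, 6) → max 18
(18, 6, 11) → max 18
(6, 11, 6) → max 11
(11, 6, 15) → max 15
(6, 15, 10) → max 15
(15, 10, 10) → max 15
(10, 10, 20) → max 20  > 19 ✓
(10, 20, 0) → max 20  > 19 ✓
(20, 0, 7) → max 20  > 19 ✓
(0, 7, 18) → max 18
3 windows satisfy the condition.

3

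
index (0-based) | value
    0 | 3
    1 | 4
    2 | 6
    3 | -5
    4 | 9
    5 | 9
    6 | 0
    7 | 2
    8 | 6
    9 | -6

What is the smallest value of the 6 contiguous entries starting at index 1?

Elements at indices 1..6: 4, 6, -5, 9, 9, 0
min(4, 6, -5, 9, 9, 0) = -5

-5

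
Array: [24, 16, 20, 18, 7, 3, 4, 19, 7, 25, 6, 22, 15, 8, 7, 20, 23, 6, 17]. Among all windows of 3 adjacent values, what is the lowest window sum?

Each size-3 window and its sum:
[24, 16, 20] → sum 60
[16, 20, 18] → sum 54
[20, 18, 7] → sum 45
[18, 7, 3] → sum 28
[7, 3, 4] → sum 14
[3, 4, 19] → sum 26
[4, 19, 7] → sum 30
[19, 7, 25] → sum 51
[7, 25, 6] → sum 38
[25, 6, 22] → sum 53
[6, 22, 15] → sum 43
[22, 15, 8] → sum 45
[15, 8, 7] → sum 30
[8, 7, 20] → sum 35
[7, 20, 23] → sum 50
[20, 23, 6] → sum 49
[23, 6, 17] → sum 46
Lowest of these is 14.

14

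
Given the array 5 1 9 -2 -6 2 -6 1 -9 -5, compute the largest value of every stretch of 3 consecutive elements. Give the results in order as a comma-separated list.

9, 9, 9, 2, 2, 2, 1, 1

5 1 9 → max 9
1 9 -2 → max 9
9 -2 -6 → max 9
-2 -6 2 → max 2
-6 2 -6 → max 2
2 -6 1 → max 2
-6 1 -9 → max 1
1 -9 -5 → max 1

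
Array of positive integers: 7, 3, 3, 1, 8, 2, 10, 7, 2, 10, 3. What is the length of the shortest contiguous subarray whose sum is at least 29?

4

add 7: running sum 7 < 29
add 3: running sum 10 < 29
add 3: running sum 13 < 29
add 1: running sum 14 < 29
add 8: running sum 22 < 29
add 2: running sum 24 < 29
add 10: shortest ending here [7, 3, 3, 1, 8, 2, 10] sum 34, len 7
add 7: shortest ending here [3, 1, 8, 2, 10, 7] sum 31, len 6
add 2: shortest ending here [8, 2, 10, 7, 2] sum 29, len 5
add 10: shortest ending here [10, 7, 2, 10] sum 29, len 4
add 3: shortest ending here [10, 7, 2, 10, 3] sum 32, len 5
Shortest qualifying length: 4.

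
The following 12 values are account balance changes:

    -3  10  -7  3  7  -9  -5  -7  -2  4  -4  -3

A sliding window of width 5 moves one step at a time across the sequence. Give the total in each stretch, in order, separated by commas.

-3 10 -7 3 7 → sum 10
10 -7 3 7 -9 → sum 4
-7 3 7 -9 -5 → sum -11
3 7 -9 -5 -7 → sum -11
7 -9 -5 -7 -2 → sum -16
-9 -5 -7 -2 4 → sum -19
-5 -7 -2 4 -4 → sum -14
-7 -2 4 -4 -3 → sum -12

10, 4, -11, -11, -16, -19, -14, -12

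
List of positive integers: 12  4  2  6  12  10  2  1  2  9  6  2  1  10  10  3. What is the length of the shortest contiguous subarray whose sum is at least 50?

9

add 12: running sum 12 < 50
add 4: running sum 16 < 50
add 2: running sum 18 < 50
add 6: running sum 24 < 50
add 12: running sum 36 < 50
add 10: running sum 46 < 50
add 2: running sum 48 < 50
add 1: running sum 49 < 50
end 8: [12, 4, 2, 6, 12, 10, 2, 1, 2] sum 51, len 9
end 9: [12, 4, 2, 6, 12, 10, 2, 1, 2, 9] sum 60, len 10
end 10: [2, 6, 12, 10, 2, 1, 2, 9, 6] sum 50, len 9
end 11: [6, 12, 10, 2, 1, 2, 9, 6, 2] sum 50, len 9
end 12: [6, 12, 10, 2, 1, 2, 9, 6, 2, 1] sum 51, len 10
end 13: [12, 10, 2, 1, 2, 9, 6, 2, 1, 10] sum 55, len 10
end 14: [10, 2, 1, 2, 9, 6, 2, 1, 10, 10] sum 53, len 10
end 15: [10, 2, 1, 2, 9, 6, 2, 1, 10, 10, 3] sum 56, len 11
Shortest qualifying length: 9.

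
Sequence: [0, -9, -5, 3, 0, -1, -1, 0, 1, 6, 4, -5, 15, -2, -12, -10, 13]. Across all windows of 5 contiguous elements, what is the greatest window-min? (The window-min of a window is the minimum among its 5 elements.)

-1

(0, -9, -5, 3, 0) → min -9
(-9, -5, 3, 0, -1) → min -9
(-5, 3, 0, -1, -1) → min -5
(3, 0, -1, -1, 0) → min -1
(0, -1, -1, 0, 1) → min -1
(-1, -1, 0, 1, 6) → min -1
(-1, 0, 1, 6, 4) → min -1
(0, 1, 6, 4, -5) → min -5
(1, 6, 4, -5, 15) → min -5
(6, 4, -5, 15, -2) → min -5
(4, -5, 15, -2, -12) → min -12
(-5, 15, -2, -12, -10) → min -12
(15, -2, -12, -10, 13) → min -12
Greatest of these is -1.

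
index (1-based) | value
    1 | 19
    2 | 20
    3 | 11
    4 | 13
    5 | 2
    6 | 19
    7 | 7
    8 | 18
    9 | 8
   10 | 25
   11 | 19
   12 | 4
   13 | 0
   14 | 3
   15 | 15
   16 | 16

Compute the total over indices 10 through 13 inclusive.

Elements at indices 10..13: 25, 19, 4, 0
sum(25, 19, 4, 0) = 48

48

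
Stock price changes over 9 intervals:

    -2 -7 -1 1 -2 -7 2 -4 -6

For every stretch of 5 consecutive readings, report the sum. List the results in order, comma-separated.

Sliding a size-5 window across the 9 values:
(-2, -7, -1, 1, -2) → sum -11
(-7, -1, 1, -2, -7) → sum -16
(-1, 1, -2, -7, 2) → sum -7
(1, -2, -7, 2, -4) → sum -10
(-2, -7, 2, -4, -6) → sum -17

-11, -16, -7, -10, -17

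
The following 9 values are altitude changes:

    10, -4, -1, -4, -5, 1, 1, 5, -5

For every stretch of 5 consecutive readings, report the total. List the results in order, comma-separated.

-4, -13, -8, -2, -3

Sliding a size-5 window across the 9 values:
(10, -4, -1, -4, -5) → sum -4
(-4, -1, -4, -5, 1) → sum -13
(-1, -4, -5, 1, 1) → sum -8
(-4, -5, 1, 1, 5) → sum -2
(-5, 1, 1, 5, -5) → sum -3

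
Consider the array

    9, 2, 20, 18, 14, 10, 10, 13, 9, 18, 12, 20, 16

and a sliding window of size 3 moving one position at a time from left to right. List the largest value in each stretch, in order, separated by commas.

20, 20, 20, 18, 14, 13, 13, 18, 18, 20, 20

(9, 2, 20) → max 20
(2, 20, 18) → max 20
(20, 18, 14) → max 20
(18, 14, 10) → max 18
(14, 10, 10) → max 14
(10, 10, 13) → max 13
(10, 13, 9) → max 13
(13, 9, 18) → max 18
(9, 18, 12) → max 18
(18, 12, 20) → max 20
(12, 20, 16) → max 20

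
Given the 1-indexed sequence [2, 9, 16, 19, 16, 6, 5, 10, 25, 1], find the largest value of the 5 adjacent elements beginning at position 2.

Elements at indices 2..6: 9, 16, 19, 16, 6
max(9, 16, 19, 16, 6) = 19

19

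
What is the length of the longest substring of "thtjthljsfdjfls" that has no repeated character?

add t: [t] len 1
add h: [t, h] len 2
add t (repeat t, move left end past it): [h, t] len 2
add j: [h, t, j] len 3
add t (repeat t, move left end past it): [j, t] len 2
add h: [j, t, h] len 3
add l: [j, t, h, l] len 4
add j (repeat j, move left end past it): [t, h, l, j] len 4
add s: [t, h, l, j, s] len 5
add f: [t, h, l, j, s, f] len 6
add d: [t, h, l, j, s, f, d] len 7
add j (repeat j, move left end past it): [s, f, d, j] len 4
add f (repeat f, move left end past it): [d, j, f] len 3
add l: [d, j, f, l] len 4
add s: [d, j, f, l, s] len 5
Longest all-distinct length: 7.

7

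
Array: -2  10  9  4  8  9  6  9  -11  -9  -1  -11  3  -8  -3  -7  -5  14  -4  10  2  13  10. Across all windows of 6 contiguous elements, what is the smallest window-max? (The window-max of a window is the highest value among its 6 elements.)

(-2, 10, 9, 4, 8, 9) → max 10
(10, 9, 4, 8, 9, 6) → max 10
(9, 4, 8, 9, 6, 9) → max 9
(4, 8, 9, 6, 9, -11) → max 9
(8, 9, 6, 9, -11, -9) → max 9
(9, 6, 9, -11, -9, -1) → max 9
(6, 9, -11, -9, -1, -11) → max 9
(9, -11, -9, -1, -11, 3) → max 9
(-11, -9, -1, -11, 3, -8) → max 3
(-9, -1, -11, 3, -8, -3) → max 3
(-1, -11, 3, -8, -3, -7) → max 3
(-11, 3, -8, -3, -7, -5) → max 3
(3, -8, -3, -7, -5, 14) → max 14
(-8, -3, -7, -5, 14, -4) → max 14
(-3, -7, -5, 14, -4, 10) → max 14
(-7, -5, 14, -4, 10, 2) → max 14
(-5, 14, -4, 10, 2, 13) → max 14
(14, -4, 10, 2, 13, 10) → max 14
Smallest of these is 3.

3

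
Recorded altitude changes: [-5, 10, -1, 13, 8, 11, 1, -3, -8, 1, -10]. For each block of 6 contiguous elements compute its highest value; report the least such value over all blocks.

11

Each size-6 window and its max:
(-5, 10, -1, 13, 8, 11) → max 13
(10, -1, 13, 8, 11, 1) → max 13
(-1, 13, 8, 11, 1, -3) → max 13
(13, 8, 11, 1, -3, -8) → max 13
(8, 11, 1, -3, -8, 1) → max 11
(11, 1, -3, -8, 1, -10) → max 11
Least of these is 11.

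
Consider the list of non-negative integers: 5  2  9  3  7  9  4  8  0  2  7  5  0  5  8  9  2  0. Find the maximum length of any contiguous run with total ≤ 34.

8

Extend to the right; shrink from the left whenever the sum exceeds 34:
add 5: [5] sum 5, len 1
add 2: [5, 2] sum 7, len 2
add 9: [5, 2, 9] sum 16, len 3
add 3: [5, 2, 9, 3] sum 19, len 4
add 7: [5, 2, 9, 3, 7] sum 26, len 5
add 9: [2, 9, 3, 7, 9] sum 30, len 5
add 4: [2, 9, 3, 7, 9, 4] sum 34, len 6
add 8: [3, 7, 9, 4, 8] sum 31, len 5
add 0: [3, 7, 9, 4, 8, 0] sum 31, len 6
add 2: [3, 7, 9, 4, 8, 0, 2] sum 33, len 7
add 7: [9, 4, 8, 0, 2, 7] sum 30, len 6
add 5: [4, 8, 0, 2, 7, 5] sum 26, len 6
add 0: [4, 8, 0, 2, 7, 5, 0] sum 26, len 7
add 5: [4, 8, 0, 2, 7, 5, 0, 5] sum 31, len 8
add 8: [0, 2, 7, 5, 0, 5, 8] sum 27, len 7
add 9: [7, 5, 0, 5, 8, 9] sum 34, len 6
add 2: [5, 0, 5, 8, 9, 2] sum 29, len 6
add 0: [5, 0, 5, 8, 9, 2, 0] sum 29, len 7
Longest length seen: 8.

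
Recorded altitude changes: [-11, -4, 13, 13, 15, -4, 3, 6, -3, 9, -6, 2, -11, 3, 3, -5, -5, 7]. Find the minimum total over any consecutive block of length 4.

-12

[-11, -4, 13, 13] → sum 11
[-4, 13, 13, 15] → sum 37
[13, 13, 15, -4] → sum 37
[13, 15, -4, 3] → sum 27
[15, -4, 3, 6] → sum 20
[-4, 3, 6, -3] → sum 2
[3, 6, -3, 9] → sum 15
[6, -3, 9, -6] → sum 6
[-3, 9, -6, 2] → sum 2
[9, -6, 2, -11] → sum -6
[-6, 2, -11, 3] → sum -12
[2, -11, 3, 3] → sum -3
[-11, 3, 3, -5] → sum -10
[3, 3, -5, -5] → sum -4
[3, -5, -5, 7] → sum 0
Minimum of these is -12.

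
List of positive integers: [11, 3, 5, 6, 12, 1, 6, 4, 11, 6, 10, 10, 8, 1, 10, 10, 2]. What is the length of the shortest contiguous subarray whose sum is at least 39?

5

Extend right; whenever the sum reaches 39, record the length and shrink from the left:
add 11: running sum 11 < 39
add 3: running sum 14 < 39
add 5: running sum 19 < 39
add 6: running sum 25 < 39
add 12: running sum 37 < 39
add 1: running sum 38 < 39
end 6: [11, 3, 5, 6, 12, 1, 6] sum 44, len 7
end 7: [11, 3, 5, 6, 12, 1, 6, 4] sum 48, len 8
end 8: [6, 12, 1, 6, 4, 11] sum 40, len 6
end 9: [12, 1, 6, 4, 11, 6] sum 40, len 6
end 10: [12, 1, 6, 4, 11, 6, 10] sum 50, len 7
end 11: [4, 11, 6, 10, 10] sum 41, len 5
end 12: [11, 6, 10, 10, 8] sum 45, len 5
end 13: [11, 6, 10, 10, 8, 1] sum 46, len 6
end 14: [10, 10, 8, 1, 10] sum 39, len 5
end 15: [10, 8, 1, 10, 10] sum 39, len 5
end 16: [10, 8, 1, 10, 10, 2] sum 41, len 6
Shortest qualifying length: 5.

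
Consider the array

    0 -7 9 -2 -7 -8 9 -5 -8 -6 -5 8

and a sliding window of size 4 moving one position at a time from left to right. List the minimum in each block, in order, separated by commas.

[0, -7, 9, -2] → min -7
[-7, 9, -2, -7] → min -7
[9, -2, -7, -8] → min -8
[-2, -7, -8, 9] → min -8
[-7, -8, 9, -5] → min -8
[-8, 9, -5, -8] → min -8
[9, -5, -8, -6] → min -8
[-5, -8, -6, -5] → min -8
[-8, -6, -5, 8] → min -8

-7, -7, -8, -8, -8, -8, -8, -8, -8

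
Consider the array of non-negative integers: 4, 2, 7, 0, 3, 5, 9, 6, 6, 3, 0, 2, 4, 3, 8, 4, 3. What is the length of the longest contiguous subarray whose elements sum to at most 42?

11

[4] sum 4 len 1
[4, 2] sum 6 len 2
[4, 2, 7] sum 13 len 3
[4, 2, 7, 0] sum 13 len 4
[4, 2, 7, 0, 3] sum 16 len 5
[4, 2, 7, 0, 3, 5] sum 21 len 6
[4, 2, 7, 0, 3, 5, 9] sum 30 len 7
[4, 2, 7, 0, 3, 5, 9, 6] sum 36 len 8
[4, 2, 7, 0, 3, 5, 9, 6, 6] sum 42 len 9
[2, 7, 0, 3, 5, 9, 6, 6, 3] sum 41 len 9
[2, 7, 0, 3, 5, 9, 6, 6, 3, 0] sum 41 len 10
[7, 0, 3, 5, 9, 6, 6, 3, 0, 2] sum 41 len 10
[0, 3, 5, 9, 6, 6, 3, 0, 2, 4] sum 38 len 10
[0, 3, 5, 9, 6, 6, 3, 0, 2, 4, 3] sum 41 len 11
[9, 6, 6, 3, 0, 2, 4, 3, 8] sum 41 len 9
[6, 6, 3, 0, 2, 4, 3, 8, 4] sum 36 len 9
[6, 6, 3, 0, 2, 4, 3, 8, 4, 3] sum 39 len 10
Longest length seen: 11.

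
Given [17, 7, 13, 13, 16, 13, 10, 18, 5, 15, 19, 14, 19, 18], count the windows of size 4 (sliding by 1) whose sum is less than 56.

[17, 7, 13, 13] → sum 50  < 56 ✓
[7, 13, 13, 16] → sum 49  < 56 ✓
[13, 13, 16, 13] → sum 55  < 56 ✓
[13, 16, 13, 10] → sum 52  < 56 ✓
[16, 13, 10, 18] → sum 57
[13, 10, 18, 5] → sum 46  < 56 ✓
[10, 18, 5, 15] → sum 48  < 56 ✓
[18, 5, 15, 19] → sum 57
[5, 15, 19, 14] → sum 53  < 56 ✓
[15, 19, 14, 19] → sum 67
[19, 14, 19, 18] → sum 70
7 windows satisfy the condition.

7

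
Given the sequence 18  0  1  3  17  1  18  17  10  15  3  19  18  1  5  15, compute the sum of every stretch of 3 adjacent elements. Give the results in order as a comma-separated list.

19, 4, 21, 21, 36, 36, 45, 42, 28, 37, 40, 38, 24, 21

[18, 0, 1] → sum 19
[0, 1, 3] → sum 4
[1, 3, 17] → sum 21
[3, 17, 1] → sum 21
[17, 1, 18] → sum 36
[1, 18, 17] → sum 36
[18, 17, 10] → sum 45
[17, 10, 15] → sum 42
[10, 15, 3] → sum 28
[15, 3, 19] → sum 37
[3, 19, 18] → sum 40
[19, 18, 1] → sum 38
[18, 1, 5] → sum 24
[1, 5, 15] → sum 21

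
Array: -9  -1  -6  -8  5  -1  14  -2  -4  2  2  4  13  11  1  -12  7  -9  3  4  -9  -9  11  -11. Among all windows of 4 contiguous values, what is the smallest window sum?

-24

[-9, -1, -6, -8] → sum -24
[-1, -6, -8, 5] → sum -10
[-6, -8, 5, -1] → sum -10
[-8, 5, -1, 14] → sum 10
[5, -1, 14, -2] → sum 16
[-1, 14, -2, -4] → sum 7
[14, -2, -4, 2] → sum 10
[-2, -4, 2, 2] → sum -2
[-4, 2, 2, 4] → sum 4
[2, 2, 4, 13] → sum 21
[2, 4, 13, 11] → sum 30
[4, 13, 11, 1] → sum 29
[13, 11, 1, -12] → sum 13
[11, 1, -12, 7] → sum 7
[1, -12, 7, -9] → sum -13
[-12, 7, -9, 3] → sum -11
[7, -9, 3, 4] → sum 5
[-9, 3, 4, -9] → sum -11
[3, 4, -9, -9] → sum -11
[4, -9, -9, 11] → sum -3
[-9, -9, 11, -11] → sum -18
Smallest of these is -24.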